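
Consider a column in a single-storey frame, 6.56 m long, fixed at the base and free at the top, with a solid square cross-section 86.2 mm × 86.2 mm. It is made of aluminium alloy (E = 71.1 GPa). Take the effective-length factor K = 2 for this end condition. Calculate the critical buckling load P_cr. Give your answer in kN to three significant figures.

P_cr ≈ 18.8 kN

I = a⁴/12 = 86.2⁴/12 = 4.601×10^6 mm⁴
I = 4.601×10^6 mm⁴ = 4.601×10^-6 m⁴
Effective length L_e = K·L = 2 × 6.56 = 13.12 m
P_cr = π²EI / L_e² = π² × 71.1×10⁹ × 4.601×10^-6 / 13.12² = 1.876×10^4 N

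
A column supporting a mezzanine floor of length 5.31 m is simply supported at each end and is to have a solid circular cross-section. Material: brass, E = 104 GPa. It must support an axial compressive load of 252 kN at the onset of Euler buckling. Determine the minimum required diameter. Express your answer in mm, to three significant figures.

L_e = K·L = 1 × 5.31 = 5.310 m
Required I = P_cr·L_e²/(π²E) = 2.520×10^5 × 5.310² / (π² × 1.04×10^11) = 6.922×10^-6 m⁴
I_req = 6.922×10^6 mm⁴
Solid circle: I = πd⁴/64  ⇒  d = (64I/π)^(1/4) = (64×6.922×10^6/π)^(1/4) = 109 mm

d ≈ 109 mm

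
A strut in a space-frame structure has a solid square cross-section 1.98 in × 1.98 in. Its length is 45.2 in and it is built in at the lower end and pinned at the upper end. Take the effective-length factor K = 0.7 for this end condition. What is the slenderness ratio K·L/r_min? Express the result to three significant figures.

λ ≈ 55.4

For a square r = a/√12 = 1.98/√12 = 0.5716 in
L_e = K·L = 0.7 × 45.2 = 31.64 in
λ = L_e / r_min = 31.640 / 0.5716 = 55.4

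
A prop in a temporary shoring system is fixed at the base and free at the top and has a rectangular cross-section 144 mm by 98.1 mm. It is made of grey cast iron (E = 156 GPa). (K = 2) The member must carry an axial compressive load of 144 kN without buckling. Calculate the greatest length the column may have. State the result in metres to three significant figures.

Buckling occurs about the weak axis: I_min = h·b³/12 with b = 98.1 mm (the shorter side).
I_min = 144×98.1³/12 = 1.133×10^7 mm⁴
I = 1.133×10^-5 m⁴
At the buckling limit P_cr = P = 1.440×10^5 N
From P_cr = π²EI/(K·L)²:  L = (1/K)·√(π²EI/P_cr) = (1/2)·√(π²×1.56×10^11×1.133×10^-5/1.440×10^5)
L = 5.50 m

L_max ≈ 5.50 m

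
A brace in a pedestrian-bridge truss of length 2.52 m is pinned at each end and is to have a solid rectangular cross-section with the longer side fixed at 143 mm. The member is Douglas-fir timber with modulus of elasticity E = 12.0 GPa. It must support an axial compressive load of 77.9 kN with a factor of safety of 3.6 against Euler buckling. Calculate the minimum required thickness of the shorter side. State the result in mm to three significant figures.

b ≈ 108 mm

Required P_cr = n·P = 3.6 × 77.9 = 280.4 kN
L_e = K·L = 1 × 2.52 = 2.520 m
Required I = P_cr·L_e²/(π²E) = 2.804×10^5 × 2.520² / (π² × 1.20×10^10) = 1.504×10^-5 m⁴
I_req = 1.504×10^7 mm⁴
Rectangle, weak axis: I_min = h·b³/12 with h = 143 mm fixed  ⇒  b = (12I/h)^(1/3) = 108 mm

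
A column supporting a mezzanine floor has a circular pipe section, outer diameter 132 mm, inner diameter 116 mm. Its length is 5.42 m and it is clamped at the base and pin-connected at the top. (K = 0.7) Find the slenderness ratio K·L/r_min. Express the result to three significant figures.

d_o = 132 mm, d_i = 116 mm
I = π(d_o⁴ − d_i⁴)/64 = π(132⁴ − 116.0⁴)/64 = 6.015×10^6 mm⁴
A = 3.116×10^3 mm²;  r_min = √(I/A) = √(6.015×10^6/3.116×10^3) = 43.93 mm
L_e = K·L = 0.7 × 5.42 m = 3.794 m = 3794.0 mm
λ = L_e / r_min = 3794.0 / 43.93 = 86.4

λ ≈ 86.4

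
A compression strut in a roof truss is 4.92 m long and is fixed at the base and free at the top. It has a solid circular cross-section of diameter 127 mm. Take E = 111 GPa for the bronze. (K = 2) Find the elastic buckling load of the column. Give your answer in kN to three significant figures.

P_cr ≈ 144 kN

I = πd⁴/64 = π×127⁴/64 = 1.277×10^7 mm⁴
I = 1.277×10^7 mm⁴ = 1.277×10^-5 m⁴
Effective length L_e = K·L = 2 × 4.92 = 9.840 m
P_cr = π²EI / L_e² = π² × 111×10⁹ × 1.277×10^-5 / 9.840² = 1.445×10^5 N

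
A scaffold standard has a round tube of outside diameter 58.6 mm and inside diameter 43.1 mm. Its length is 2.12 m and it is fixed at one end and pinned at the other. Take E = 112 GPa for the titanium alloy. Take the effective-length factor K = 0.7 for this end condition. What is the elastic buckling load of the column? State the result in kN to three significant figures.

P_cr ≈ 206 kN

d_o = 58.6 mm, d_i = 43.1 mm
I = π(d_o⁴ − d_i⁴)/64 = π(58.6⁴ − 43.10⁴)/64 = 4.095×10^5 mm⁴
I = 4.095×10^5 mm⁴ = 4.095×10^-7 m⁴
Effective length L_e = K·L = 0.7 × 2.12 = 1.484 m
P_cr = π²EI / L_e² = π² × 112×10⁹ × 4.095×10^-7 / 1.484² = 2.055×10^5 N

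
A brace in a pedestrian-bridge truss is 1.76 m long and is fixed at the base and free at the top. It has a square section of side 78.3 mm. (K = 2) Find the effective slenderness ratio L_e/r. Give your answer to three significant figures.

λ ≈ 156

For a square r = a/√12 = 78.3/√12 = 22.60 mm
L_e = K·L = 2 × 1.76 m = 3.520 m = 3520.0 mm
λ = L_e / r_min = 3520.0 / 22.60 = 156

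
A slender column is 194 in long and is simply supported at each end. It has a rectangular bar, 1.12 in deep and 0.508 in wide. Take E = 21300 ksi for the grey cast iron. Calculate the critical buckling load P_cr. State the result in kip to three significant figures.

Buckling occurs about the weak axis: I_min = h·b³/12 with b = 0.508 in (the shorter side).
I_min = 1.12×0.508³/12 = 1.224×10^-2 in⁴
Effective length L_e = K·L = 1 × 194 = 194.0 in
P_cr = π²EI / L_e² = π² × 21300×10³ × 1.224×10^-2 / 194.0² = 68.34 lb

P_cr ≈ 0.0683 kip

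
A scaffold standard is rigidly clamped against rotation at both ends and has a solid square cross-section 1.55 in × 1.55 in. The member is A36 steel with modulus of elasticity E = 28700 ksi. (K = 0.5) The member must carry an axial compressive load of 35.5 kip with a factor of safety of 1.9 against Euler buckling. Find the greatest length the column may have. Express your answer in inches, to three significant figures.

I = a⁴/12 = 1.55⁴/12 = 0.4810 in⁴
Required critical load P_cr = n·P = 1.9 × 35.5 = 67.45 kip = 6.745×10^4 lb
From P_cr = π²EI/(K·L)²:  L = (1/K)·√(π²EI/P_cr) = (1/0.5)·√(π²×2.87×10^7×0.4810/6.745×10^4)
L = 89.9 in

L_max ≈ 89.9 in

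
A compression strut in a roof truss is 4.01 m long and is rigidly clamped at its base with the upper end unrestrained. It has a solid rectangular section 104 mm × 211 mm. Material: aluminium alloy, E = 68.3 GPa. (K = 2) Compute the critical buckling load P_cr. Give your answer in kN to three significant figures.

Buckling occurs about the weak axis: I_min = h·b³/12 with b = 104 mm (the shorter side).
I_min = 211×104³/12 = 1.978×10^7 mm⁴
I = 1.978×10^7 mm⁴ = 1.978×10^-5 m⁴
Effective length L_e = K·L = 2 × 4.01 = 8.020 m
P_cr = π²EI / L_e² = π² × 68.3×10⁹ × 1.978×10^-5 / 8.020² = 2.073×10^5 N

P_cr ≈ 207 kN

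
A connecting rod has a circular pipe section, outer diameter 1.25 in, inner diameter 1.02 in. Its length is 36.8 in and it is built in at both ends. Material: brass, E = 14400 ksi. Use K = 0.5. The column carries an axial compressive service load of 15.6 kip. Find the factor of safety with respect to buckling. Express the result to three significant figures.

d_o = 1.25 in, d_i = 1.02 in
I = π(d_o⁴ − d_i⁴)/64 = π(1.25⁴ − 1.020⁴)/64 = 6.671×10^-2 in⁴
Effective length L_e = K·L = 0.5 × 36.8 = 18.40 in
P_cr = π²EI / L_e² = π² × 14400×10³ × 6.671×10^-2 / 18.40² = 2.800×10^4 lb
Factor of safety n = P_cr / P = 28.003 / 15.6 = 1.80

n ≈ 1.80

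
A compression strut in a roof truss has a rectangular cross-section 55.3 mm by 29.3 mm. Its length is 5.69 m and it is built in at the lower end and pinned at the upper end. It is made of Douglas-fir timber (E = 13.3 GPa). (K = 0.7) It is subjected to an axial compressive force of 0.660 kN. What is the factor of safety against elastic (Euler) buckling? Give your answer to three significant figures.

Buckling occurs about the weak axis: I_min = h·b³/12 with b = 29.3 mm (the shorter side).
I_min = 55.3×29.3³/12 = 1.159×10^5 mm⁴
I = 1.159×10^5 mm⁴ = 1.159×10^-7 m⁴
Effective length L_e = K·L = 0.7 × 5.69 = 3.983 m
P_cr = π²EI / L_e² = π² × 13.3×10⁹ × 1.159×10^-7 / 3.983² = 959.1 N
Factor of safety n = P_cr / P = 0.95913 / 0.660 = 1.45

n ≈ 1.45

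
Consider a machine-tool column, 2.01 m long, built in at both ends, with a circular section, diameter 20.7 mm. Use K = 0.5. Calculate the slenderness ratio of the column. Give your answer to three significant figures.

For a solid circle r = d/4 = 20.7/4 = 5.175 mm
L_e = K·L = 0.5 × 2.01 m = 1.005 m = 1005.0 mm
λ = L_e / r_min = 1005.0 / 5.175 = 194

λ ≈ 194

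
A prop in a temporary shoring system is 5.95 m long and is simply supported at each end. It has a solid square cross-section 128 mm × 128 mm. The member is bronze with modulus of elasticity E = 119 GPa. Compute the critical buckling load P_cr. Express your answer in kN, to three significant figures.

P_cr ≈ 742 kN

I = a⁴/12 = 128⁴/12 = 2.237×10^7 mm⁴
I = 2.237×10^7 mm⁴ = 2.237×10^-5 m⁴
Effective length L_e = K·L = 1 × 5.95 = 5.950 m
P_cr = π²EI / L_e² = π² × 119×10⁹ × 2.237×10^-5 / 5.950² = 7.421×10^5 N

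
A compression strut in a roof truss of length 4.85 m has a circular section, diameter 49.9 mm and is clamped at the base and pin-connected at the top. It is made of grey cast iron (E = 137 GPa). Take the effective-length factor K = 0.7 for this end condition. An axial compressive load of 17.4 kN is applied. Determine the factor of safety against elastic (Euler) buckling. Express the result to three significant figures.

n ≈ 2.05

I = πd⁴/64 = π×49.9⁴/64 = 3.043×10^5 mm⁴
I = 3.043×10^5 mm⁴ = 3.043×10^-7 m⁴
Effective length L_e = K·L = 0.7 × 4.85 = 3.395 m
P_cr = π²EI / L_e² = π² × 137×10⁹ × 3.043×10^-7 / 3.395² = 3.570×10^4 N
Factor of safety n = P_cr / P = 35.704 / 17.4 = 2.05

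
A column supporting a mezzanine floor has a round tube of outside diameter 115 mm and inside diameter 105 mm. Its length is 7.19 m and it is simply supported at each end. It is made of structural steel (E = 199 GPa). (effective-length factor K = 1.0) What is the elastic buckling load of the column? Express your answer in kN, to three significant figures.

P_cr ≈ 99.5 kN

d_o = 115 mm, d_i = 105 mm
I = π(d_o⁴ − d_i⁴)/64 = π(115⁴ − 105.0⁴)/64 = 2.619×10^6 mm⁴
I = 2.619×10^6 mm⁴ = 2.619×10^-6 m⁴
Effective length L_e = K·L = 1 × 7.19 = 7.190 m
P_cr = π²EI / L_e² = π² × 199×10⁹ × 2.619×10^-6 / 7.190² = 9.949×10^4 N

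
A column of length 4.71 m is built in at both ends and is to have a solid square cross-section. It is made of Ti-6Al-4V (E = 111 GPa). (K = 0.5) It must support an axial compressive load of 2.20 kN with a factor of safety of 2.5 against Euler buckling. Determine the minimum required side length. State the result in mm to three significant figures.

Required P_cr = n·P = 2.5 × 2.20 = 5.500 kN
L_e = K·L = 0.5 × 4.71 = 2.355 m
Required I = P_cr·L_e²/(π²E) = 5.500×10^3 × 2.355² / (π² × 1.11×10^11) = 2.784×10^-8 m⁴
I_req = 2.784×10^4 mm⁴
Solid square: I = a⁴/12  ⇒  a = (12I)^(1/4) = (12×2.784×10^4)^(1/4) = 24.0 mm

a ≈ 24.0 mm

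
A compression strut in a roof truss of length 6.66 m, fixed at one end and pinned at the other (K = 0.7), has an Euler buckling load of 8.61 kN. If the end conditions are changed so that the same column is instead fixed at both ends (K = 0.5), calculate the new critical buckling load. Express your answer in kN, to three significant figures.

P_cr ∝ 1/K², so P_cr,new = P_cr,old × (K_old/K_new)² = 8.61 × (0.7/0.5)²
= 8.61 × 1.960 = 16.9 kN

P_cr ≈ 16.9 kN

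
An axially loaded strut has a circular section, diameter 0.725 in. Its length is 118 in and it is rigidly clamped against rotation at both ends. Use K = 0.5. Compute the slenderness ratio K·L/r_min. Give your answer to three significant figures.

λ ≈ 326

For a solid circle r = d/4 = 0.725/4 = 0.1812 in
L_e = K·L = 0.5 × 118 = 59.00 in
λ = L_e / r_min = 59.000 / 0.1812 = 326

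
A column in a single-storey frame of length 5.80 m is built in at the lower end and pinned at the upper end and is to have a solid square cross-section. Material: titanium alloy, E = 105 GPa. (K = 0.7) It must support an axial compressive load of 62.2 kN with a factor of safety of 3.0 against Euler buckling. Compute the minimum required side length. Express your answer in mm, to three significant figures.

Required P_cr = n·P = 3.0 × 62.2 = 186.6 kN
L_e = K·L = 0.7 × 5.80 = 4.060 m
Required I = P_cr·L_e²/(π²E) = 1.866×10^5 × 4.060² / (π² × 1.05×10^11) = 2.968×10^-6 m⁴
I_req = 2.968×10^6 mm⁴
Solid square: I = a⁴/12  ⇒  a = (12I)^(1/4) = (12×2.968×10^6)^(1/4) = 77.3 mm

a ≈ 77.3 mm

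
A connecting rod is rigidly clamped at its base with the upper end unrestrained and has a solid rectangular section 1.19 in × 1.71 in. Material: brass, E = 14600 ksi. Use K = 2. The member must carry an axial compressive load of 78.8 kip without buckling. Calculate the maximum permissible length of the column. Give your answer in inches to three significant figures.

L_max ≈ 10.5 in

Buckling occurs about the weak axis: I_min = h·b³/12 with b = 1.19 in (the shorter side).
I_min = 1.71×1.19³/12 = 0.2401 in⁴
At the buckling limit P_cr = P = 7.880×10^4 lb
From P_cr = π²EI/(K·L)²:  L = (1/K)·√(π²EI/P_cr) = (1/2)·√(π²×1.46×10^7×0.2401/7.880×10^4)
L = 10.5 in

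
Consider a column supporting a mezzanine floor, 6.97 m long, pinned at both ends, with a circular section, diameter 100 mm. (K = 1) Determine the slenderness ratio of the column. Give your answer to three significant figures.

I = πd⁴/64 = π×100⁴/64 = 4.909×10^6 mm⁴
A = 7.854×10^3 mm²;  r_min = √(I/A) = √(4.909×10^6/7.854×10^3) = 25.00 mm
L_e = K·L = 1 × 6.97 m = 6.970 m = 6970.0 mm
λ = L_e / r_min = 6970.0 / 25.00 = 279

λ ≈ 279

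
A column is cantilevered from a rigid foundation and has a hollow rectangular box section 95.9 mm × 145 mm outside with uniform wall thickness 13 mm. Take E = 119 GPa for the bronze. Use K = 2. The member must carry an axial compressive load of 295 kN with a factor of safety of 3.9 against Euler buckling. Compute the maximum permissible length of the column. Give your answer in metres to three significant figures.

L_max ≈ 1.36 m

Inner dimensions: h_i = 145 − 2×13 = 119.0 mm, b_i = 95.9 − 2×13 = 69.90 mm
Weak-axis I_min = (h_o·b_o³ − h_i·b_i³)/12 with b_o = 95.9, b_i = 69.90 mm (shorter outer/inner sides).
I_min = (145×95.9³ − 119.0×69.90³)/12 = 7.270×10^6 mm⁴
I = 7.270×10^-6 m⁴
Required critical load P_cr = n·P = 3.9 × 295 = 1150 kN = 1.151×10^6 N
From P_cr = π²EI/(K·L)²:  L = (1/K)·√(π²EI/P_cr) = (1/2)·√(π²×1.19×10^11×7.270×10^-6/1.151×10^6)
L = 1.36 m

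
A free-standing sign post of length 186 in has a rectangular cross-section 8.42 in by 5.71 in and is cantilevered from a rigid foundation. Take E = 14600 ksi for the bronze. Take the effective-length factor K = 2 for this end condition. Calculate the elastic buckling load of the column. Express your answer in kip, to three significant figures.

Buckling occurs about the weak axis: I_min = h·b³/12 with b = 5.71 in (the shorter side).
I_min = 8.42×5.71³/12 = 130.6 in⁴
Effective length L_e = K·L = 2 × 186 = 372.0 in
P_cr = π²EI / L_e² = π² × 14600×10³ × 130.6 / 372.0² = 1.360×10^5 lb

P_cr ≈ 136 kip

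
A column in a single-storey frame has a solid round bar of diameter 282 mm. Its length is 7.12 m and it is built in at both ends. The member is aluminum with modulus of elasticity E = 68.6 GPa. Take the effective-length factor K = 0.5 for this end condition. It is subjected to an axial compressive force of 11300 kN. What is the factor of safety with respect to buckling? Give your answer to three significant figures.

I = πd⁴/64 = π×282⁴/64 = 3.104×10^8 mm⁴
I = 3.104×10^8 mm⁴ = 3.104×10^-4 m⁴
Effective length L_e = K·L = 0.5 × 7.12 = 3.560 m
P_cr = π²EI / L_e² = π² × 68.6×10⁹ × 3.104×10^-4 / 3.560² = 1.658×10^7 N
Factor of safety n = P_cr / P = 16584 / 11300 = 1.47

n ≈ 1.47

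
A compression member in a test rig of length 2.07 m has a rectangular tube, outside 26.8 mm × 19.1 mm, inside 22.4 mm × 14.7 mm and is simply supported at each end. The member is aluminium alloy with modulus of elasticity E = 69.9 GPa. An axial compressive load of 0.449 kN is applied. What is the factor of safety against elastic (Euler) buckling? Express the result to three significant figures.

Weak-axis I_min = (h_o·b_o³ − h_i·b_i³)/12 with b_o = 19.1, b_i = 14.70 mm (shorter outer/inner sides).
I_min = (26.8×19.1³ − 22.40×14.70³)/12 = 9.632×10^3 mm⁴
I = 9.632×10^3 mm⁴ = 9.632×10^-9 m⁴
Effective length L_e = K·L = 1 × 2.07 = 2.070 m
P_cr = π²EI / L_e² = π² × 69.9×10⁹ × 9.632×10^-9 / 2.070² = 1.551×10^3 N
Factor of safety n = P_cr / P = 1.5508 / 0.449 = 3.45

n ≈ 3.45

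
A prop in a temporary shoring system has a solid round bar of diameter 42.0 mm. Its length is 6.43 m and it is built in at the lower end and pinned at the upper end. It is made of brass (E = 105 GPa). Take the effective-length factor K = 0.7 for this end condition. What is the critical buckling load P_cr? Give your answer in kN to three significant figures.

P_cr ≈ 7.81 kN

I = πd⁴/64 = π×42.0⁴/64 = 1.527×10^5 mm⁴
I = 1.527×10^5 mm⁴ = 1.527×10^-7 m⁴
Effective length L_e = K·L = 0.7 × 6.43 = 4.501 m
P_cr = π²EI / L_e² = π² × 105×10⁹ × 1.527×10^-7 / 4.501² = 7.813×10^3 N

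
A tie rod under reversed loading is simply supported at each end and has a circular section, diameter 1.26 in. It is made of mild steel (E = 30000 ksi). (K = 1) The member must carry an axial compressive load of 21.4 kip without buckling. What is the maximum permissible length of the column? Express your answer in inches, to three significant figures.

I = πd⁴/64 = π×1.26⁴/64 = 0.1237 in⁴
At the buckling limit P_cr = P = 2.140×10^4 lb
From P_cr = π²EI/(K·L)²:  L = (1/K)·√(π²EI/P_cr) = (1/1)·√(π²×3.00×10^7×0.1237/2.140×10^4)
L = 41.4 in

L_max ≈ 41.4 in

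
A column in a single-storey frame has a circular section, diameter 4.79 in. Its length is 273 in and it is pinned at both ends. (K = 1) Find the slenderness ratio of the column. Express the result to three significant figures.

I = πd⁴/64 = π×4.79⁴/64 = 25.84 in⁴
A = 18.02 in²;  r_min = √(I/A) = √(25.84/18.02) = 1.198 in
L_e = K·L = 1 × 273 = 273.0 in
λ = L_e / r_min = 273.00 / 1.198 = 228

λ ≈ 228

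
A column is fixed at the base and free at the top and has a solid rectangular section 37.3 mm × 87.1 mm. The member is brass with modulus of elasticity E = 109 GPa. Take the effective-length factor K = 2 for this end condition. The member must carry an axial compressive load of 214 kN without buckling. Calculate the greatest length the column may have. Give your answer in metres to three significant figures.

L_max ≈ 0.688 m

Buckling occurs about the weak axis: I_min = h·b³/12 with b = 37.3 mm (the shorter side).
I_min = 87.1×37.3³/12 = 3.767×10^5 mm⁴
I = 3.767×10^-7 m⁴
At the buckling limit P_cr = P = 2.140×10^5 N
From P_cr = π²EI/(K·L)²:  L = (1/K)·√(π²EI/P_cr) = (1/2)·√(π²×1.09×10^11×3.767×10^-7/2.140×10^5)
L = 0.688 m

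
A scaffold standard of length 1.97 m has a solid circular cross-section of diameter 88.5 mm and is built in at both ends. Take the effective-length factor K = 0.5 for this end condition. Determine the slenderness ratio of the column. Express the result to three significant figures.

λ ≈ 44.5

For a solid circle r = d/4 = 88.5/4 = 22.12 mm
L_e = K·L = 0.5 × 1.97 m = 0.9850 m = 985.00 mm
λ = L_e / r_min = 985.00 / 22.12 = 44.5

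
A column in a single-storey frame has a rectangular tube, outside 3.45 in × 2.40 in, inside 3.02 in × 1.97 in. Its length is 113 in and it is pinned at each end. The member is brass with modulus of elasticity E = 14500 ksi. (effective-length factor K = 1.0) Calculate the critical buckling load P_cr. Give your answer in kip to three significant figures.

Weak-axis I_min = (h_o·b_o³ − h_i·b_i³)/12 with b_o = 2.40, b_i = 1.970 in (shorter outer/inner sides).
I_min = (3.45×2.40³ − 3.020×1.970³)/12 = 2.050 in⁴
Effective length L_e = K·L = 1 × 113 = 113.0 in
P_cr = π²EI / L_e² = π² × 14500×10³ × 2.050 / 113.0² = 2.298×10^4 lb

P_cr ≈ 23.0 kip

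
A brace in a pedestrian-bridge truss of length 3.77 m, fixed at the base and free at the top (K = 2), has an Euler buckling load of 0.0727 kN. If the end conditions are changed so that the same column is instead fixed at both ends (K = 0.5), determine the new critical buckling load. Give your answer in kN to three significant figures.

P_cr ≈ 1.16 kN

P_cr ∝ 1/K², so P_cr,new = P_cr,old × (K_old/K_new)² = 0.0727 × (2/0.5)²
= 0.0727 × 16.00 = 1.16 kN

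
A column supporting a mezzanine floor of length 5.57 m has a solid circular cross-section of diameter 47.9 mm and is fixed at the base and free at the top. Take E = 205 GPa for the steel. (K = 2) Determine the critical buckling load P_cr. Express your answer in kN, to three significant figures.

I = πd⁴/64 = π×47.9⁴/64 = 2.584×10^5 mm⁴
I = 2.584×10^5 mm⁴ = 2.584×10^-7 m⁴
Effective length L_e = K·L = 2 × 5.57 = 11.14 m
P_cr = π²EI / L_e² = π² × 205×10⁹ × 2.584×10^-7 / 11.14² = 4.213×10^3 N

P_cr ≈ 4.21 kN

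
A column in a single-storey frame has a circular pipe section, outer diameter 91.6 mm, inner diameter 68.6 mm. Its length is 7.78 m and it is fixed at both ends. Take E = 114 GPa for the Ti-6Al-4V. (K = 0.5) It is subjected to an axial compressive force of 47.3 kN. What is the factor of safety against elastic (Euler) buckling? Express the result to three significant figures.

n ≈ 3.72

d_o = 91.6 mm, d_i = 68.6 mm
I = π(d_o⁴ − d_i⁴)/64 = π(91.6⁴ − 68.60⁴)/64 = 2.369×10^6 mm⁴
I = 2.369×10^6 mm⁴ = 2.369×10^-6 m⁴
Effective length L_e = K·L = 0.5 × 7.78 = 3.890 m
P_cr = π²EI / L_e² = π² × 114×10⁹ × 2.369×10^-6 / 3.890² = 1.761×10^5 N
Factor of safety n = P_cr / P = 176.13 / 47.3 = 3.72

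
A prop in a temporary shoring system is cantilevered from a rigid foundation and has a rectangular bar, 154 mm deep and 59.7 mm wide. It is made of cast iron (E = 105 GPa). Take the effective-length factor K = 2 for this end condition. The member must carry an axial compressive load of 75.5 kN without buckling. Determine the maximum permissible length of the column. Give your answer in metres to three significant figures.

Buckling occurs about the weak axis: I_min = h·b³/12 with b = 59.7 mm (the shorter side).
I_min = 154×59.7³/12 = 2.731×10^6 mm⁴
I = 2.731×10^-6 m⁴
At the buckling limit P_cr = P = 7.550×10^4 N
From P_cr = π²EI/(K·L)²:  L = (1/K)·√(π²EI/P_cr) = (1/2)·√(π²×1.05×10^11×2.731×10^-6/7.550×10^4)
L = 3.06 m

L_max ≈ 3.06 m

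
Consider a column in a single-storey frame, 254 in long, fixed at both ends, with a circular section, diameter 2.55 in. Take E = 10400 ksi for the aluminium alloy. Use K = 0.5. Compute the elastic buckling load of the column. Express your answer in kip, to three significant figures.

P_cr ≈ 13.2 kip

I = πd⁴/64 = π×2.55⁴/64 = 2.076 in⁴
Effective length L_e = K·L = 0.5 × 254 = 127.0 in
P_cr = π²EI / L_e² = π² × 10400×10³ × 2.076 / 127.0² = 1.321×10^4 lb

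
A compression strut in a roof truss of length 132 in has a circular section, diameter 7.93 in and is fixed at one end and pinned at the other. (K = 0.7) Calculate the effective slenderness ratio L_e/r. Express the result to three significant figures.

λ ≈ 46.6

For a solid circle r = d/4 = 7.93/4 = 1.982 in
L_e = K·L = 0.7 × 132 = 92.40 in
λ = L_e / r_min = 92.400 / 1.982 = 46.6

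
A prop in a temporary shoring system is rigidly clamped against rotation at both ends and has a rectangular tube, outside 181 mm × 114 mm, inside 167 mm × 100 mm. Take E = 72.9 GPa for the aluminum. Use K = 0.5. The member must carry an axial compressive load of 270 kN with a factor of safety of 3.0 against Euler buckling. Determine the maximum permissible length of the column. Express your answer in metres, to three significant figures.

Weak-axis I_min = (h_o·b_o³ − h_i·b_i³)/12 with b_o = 114, b_i = 100.0 mm (shorter outer/inner sides).
I_min = (181×114³ − 167.0×100.0³)/12 = 8.430×10^6 mm⁴
I = 8.430×10^-6 m⁴
Required critical load P_cr = n·P = 3.0 × 270 = 810.0 kN = 8.100×10^5 N
From P_cr = π²EI/(K·L)²:  L = (1/K)·√(π²EI/P_cr) = (1/0.5)·√(π²×7.29×10^10×8.430×10^-6/8.100×10^5)
L = 5.47 m

L_max ≈ 5.47 m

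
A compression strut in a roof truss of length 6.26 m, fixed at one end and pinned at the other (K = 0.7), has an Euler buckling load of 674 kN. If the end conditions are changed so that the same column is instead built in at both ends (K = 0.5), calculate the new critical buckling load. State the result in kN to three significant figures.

P_cr ∝ 1/K², so P_cr,new = P_cr,old × (K_old/K_new)² = 674 × (0.7/0.5)²
= 674 × 1.960 = 1320 kN

P_cr ≈ 1320 kN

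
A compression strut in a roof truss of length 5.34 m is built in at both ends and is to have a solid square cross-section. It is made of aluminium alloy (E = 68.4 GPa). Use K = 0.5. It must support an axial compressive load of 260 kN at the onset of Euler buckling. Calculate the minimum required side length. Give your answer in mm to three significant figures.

L_e = K·L = 0.5 × 5.34 = 2.670 m
Required I = P_cr·L_e²/(π²E) = 2.600×10^5 × 2.670² / (π² × 6.84×10^10) = 2.746×10^-6 m⁴
I_req = 2.746×10^6 mm⁴
Solid square: I = a⁴/12  ⇒  a = (12I)^(1/4) = (12×2.746×10^6)^(1/4) = 75.8 mm

a ≈ 75.8 mm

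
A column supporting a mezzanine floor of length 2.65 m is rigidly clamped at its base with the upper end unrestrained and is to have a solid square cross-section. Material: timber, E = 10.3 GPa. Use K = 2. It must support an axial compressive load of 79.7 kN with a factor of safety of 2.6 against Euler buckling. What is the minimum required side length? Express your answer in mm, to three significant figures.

a ≈ 162 mm

Required P_cr = n·P = 2.6 × 79.7 = 207.2 kN
L_e = K·L = 2 × 2.65 = 5.300 m
Required I = P_cr·L_e²/(π²E) = 2.072×10^5 × 5.300² / (π² × 1.03×10^10) = 5.726×10^-5 m⁴
I_req = 5.726×10^7 mm⁴
Solid square: I = a⁴/12  ⇒  a = (12I)^(1/4) = (12×5.726×10^7)^(1/4) = 162 mm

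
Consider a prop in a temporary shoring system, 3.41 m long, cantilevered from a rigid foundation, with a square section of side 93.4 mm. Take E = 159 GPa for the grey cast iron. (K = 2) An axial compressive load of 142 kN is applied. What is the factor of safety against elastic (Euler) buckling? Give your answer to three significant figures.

I = a⁴/12 = 93.4⁴/12 = 6.342×10^6 mm⁴
I = 6.342×10^6 mm⁴ = 6.342×10^-6 m⁴
Effective length L_e = K·L = 2 × 3.41 = 6.820 m
P_cr = π²EI / L_e² = π² × 159×10⁹ × 6.342×10^-6 / 6.820² = 2.140×10^5 N
Factor of safety n = P_cr / P = 213.96 / 142 = 1.51

n ≈ 1.51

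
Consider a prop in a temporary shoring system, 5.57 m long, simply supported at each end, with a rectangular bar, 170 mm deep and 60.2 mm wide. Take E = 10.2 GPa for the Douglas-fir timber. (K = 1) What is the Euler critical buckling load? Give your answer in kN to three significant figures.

Buckling occurs about the weak axis: I_min = h·b³/12 with b = 60.2 mm (the shorter side).
I_min = 170×60.2³/12 = 3.091×10^6 mm⁴
I = 3.091×10^6 mm⁴ = 3.091×10^-6 m⁴
Effective length L_e = K·L = 1 × 5.57 = 5.570 m
P_cr = π²EI / L_e² = π² × 10.2×10⁹ × 3.091×10^-6 / 5.570² = 1.003×10^4 N

P_cr ≈ 10.0 kN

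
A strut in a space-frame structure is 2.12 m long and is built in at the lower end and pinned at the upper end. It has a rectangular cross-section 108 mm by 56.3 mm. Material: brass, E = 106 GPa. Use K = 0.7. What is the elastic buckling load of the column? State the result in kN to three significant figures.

Buckling occurs about the weak axis: I_min = h·b³/12 with b = 56.3 mm (the shorter side).
I_min = 108×56.3³/12 = 1.606×10^6 mm⁴
I = 1.606×10^6 mm⁴ = 1.606×10^-6 m⁴
Effective length L_e = K·L = 0.7 × 2.12 = 1.484 m
P_cr = π²EI / L_e² = π² × 106×10⁹ × 1.606×10^-6 / 1.484² = 7.630×10^5 N

P_cr ≈ 763 kN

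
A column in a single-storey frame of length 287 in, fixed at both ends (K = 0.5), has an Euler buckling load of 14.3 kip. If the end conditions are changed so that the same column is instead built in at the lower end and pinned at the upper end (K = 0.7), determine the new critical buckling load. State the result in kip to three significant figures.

P_cr ≈ 7.30 kip

P_cr ∝ 1/K², so P_cr,new = P_cr,old × (K_old/K_new)² = 14.3 × (0.5/0.7)²
= 14.3 × 0.5102 = 7.30 kip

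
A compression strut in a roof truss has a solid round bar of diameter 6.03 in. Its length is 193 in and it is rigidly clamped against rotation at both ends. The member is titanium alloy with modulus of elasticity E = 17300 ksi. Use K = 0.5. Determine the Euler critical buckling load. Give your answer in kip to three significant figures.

P_cr ≈ 1190 kip

I = πd⁴/64 = π×6.03⁴/64 = 64.90 in⁴
Effective length L_e = K·L = 0.5 × 193 = 96.50 in
P_cr = π²EI / L_e² = π² × 17300×10³ × 64.90 / 96.50² = 1.190×10^6 lb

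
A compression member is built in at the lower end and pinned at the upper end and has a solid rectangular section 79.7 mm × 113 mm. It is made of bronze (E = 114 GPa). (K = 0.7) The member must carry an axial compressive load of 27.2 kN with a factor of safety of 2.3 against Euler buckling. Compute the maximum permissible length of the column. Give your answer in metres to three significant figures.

L_max ≈ 13.2 m

Buckling occurs about the weak axis: I_min = h·b³/12 with b = 79.7 mm (the shorter side).
I_min = 113×79.7³/12 = 4.767×10^6 mm⁴
I = 4.767×10^-6 m⁴
Required critical load P_cr = n·P = 2.3 × 27.2 = 62.56 kN = 6.256×10^4 N
From P_cr = π²EI/(K·L)²:  L = (1/K)·√(π²EI/P_cr) = (1/0.7)·√(π²×1.14×10^11×4.767×10^-6/6.256×10^4)
L = 13.2 m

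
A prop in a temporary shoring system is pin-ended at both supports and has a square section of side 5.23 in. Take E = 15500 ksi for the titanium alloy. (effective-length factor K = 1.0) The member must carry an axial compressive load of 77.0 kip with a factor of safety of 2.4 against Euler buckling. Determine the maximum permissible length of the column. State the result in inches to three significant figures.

I = a⁴/12 = 5.23⁴/12 = 62.35 in⁴
Required critical load P_cr = n·P = 2.4 × 77.0 = 184.8 kip = 1.848×10^5 lb
From P_cr = π²EI/(K·L)²:  L = (1/K)·√(π²EI/P_cr) = (1/1)·√(π²×1.55×10^7×62.35/1.848×10^5)
L = 227 in

L_max ≈ 227 in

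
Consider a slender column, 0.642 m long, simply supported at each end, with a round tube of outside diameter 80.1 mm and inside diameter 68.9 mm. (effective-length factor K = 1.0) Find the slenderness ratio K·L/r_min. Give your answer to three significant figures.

d_o = 80.1 mm, d_i = 68.9 mm
I = π(d_o⁴ − d_i⁴)/64 = π(80.1⁴ − 68.90⁴)/64 = 9.145×10^5 mm⁴
A = 1.311×10^3 mm²;  r_min = √(I/A) = √(9.145×10^5/1.311×10^3) = 26.41 mm
L_e = K·L = 1 × 0.642 m = 0.6420 m = 642.00 mm
λ = L_e / r_min = 642.00 / 26.41 = 24.3

λ ≈ 24.3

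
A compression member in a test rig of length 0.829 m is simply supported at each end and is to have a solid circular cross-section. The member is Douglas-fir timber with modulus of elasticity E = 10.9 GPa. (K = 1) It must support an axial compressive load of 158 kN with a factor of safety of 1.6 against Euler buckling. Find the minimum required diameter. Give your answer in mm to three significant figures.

Required P_cr = n·P = 1.6 × 158 = 252.8 kN
L_e = K·L = 1 × 0.829 = 0.8290 m
Required I = P_cr·L_e²/(π²E) = 2.528×10^5 × 0.8290² / (π² × 1.09×10^10) = 1.615×10^-6 m⁴
I_req = 1.615×10^6 mm⁴
Solid circle: I = πd⁴/64  ⇒  d = (64I/π)^(1/4) = (64×1.615×10^6/π)^(1/4) = 75.7 mm

d ≈ 75.7 mm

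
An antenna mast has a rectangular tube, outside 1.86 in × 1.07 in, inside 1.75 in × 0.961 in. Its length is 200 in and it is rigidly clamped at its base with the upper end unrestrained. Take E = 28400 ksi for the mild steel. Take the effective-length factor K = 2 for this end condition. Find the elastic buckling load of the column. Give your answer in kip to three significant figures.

P_cr ≈ 0.106 kip

Weak-axis I_min = (h_o·b_o³ − h_i·b_i³)/12 with b_o = 1.07, b_i = 0.9610 in (shorter outer/inner sides).
I_min = (1.86×1.07³ − 1.750×0.9610³)/12 = 6.045×10^-2 in⁴
Effective length L_e = K·L = 2 × 200 = 400.0 in
P_cr = π²EI / L_e² = π² × 28400×10³ × 6.045×10^-2 / 400.0² = 105.9 lb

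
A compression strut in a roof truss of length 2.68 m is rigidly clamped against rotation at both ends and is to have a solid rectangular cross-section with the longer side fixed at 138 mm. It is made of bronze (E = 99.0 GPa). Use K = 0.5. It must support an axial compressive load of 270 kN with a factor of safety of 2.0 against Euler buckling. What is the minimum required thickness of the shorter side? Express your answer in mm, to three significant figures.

Required P_cr = n·P = 2.0 × 270 = 540.0 kN
L_e = K·L = 0.5 × 2.68 = 1.340 m
Required I = P_cr·L_e²/(π²E) = 5.400×10^5 × 1.340² / (π² × 9.90×10^10) = 9.924×10^-7 m⁴
I_req = 9.924×10^5 mm⁴
Rectangle, weak axis: I_min = h·b³/12 with h = 138 mm fixed  ⇒  b = (12I/h)^(1/3) = 44.2 mm

b ≈ 44.2 mm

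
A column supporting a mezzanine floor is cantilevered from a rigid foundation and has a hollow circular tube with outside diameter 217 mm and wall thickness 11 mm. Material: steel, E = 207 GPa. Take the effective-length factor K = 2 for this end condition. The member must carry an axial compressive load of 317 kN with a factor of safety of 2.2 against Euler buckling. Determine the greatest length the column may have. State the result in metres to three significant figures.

Inner diameter d_i = 217 − 2×11 = 195.0 mm
I = π(d_o⁴ − d_i⁴)/64 = π(217⁴ − 195.0⁴)/64 = 3.787×10^7 mm⁴
I = 3.787×10^-5 m⁴
Required critical load P_cr = n·P = 2.2 × 317 = 697.4 kN = 6.974×10^5 N
From P_cr = π²EI/(K·L)²:  L = (1/K)·√(π²EI/P_cr) = (1/2)·√(π²×2.07×10^11×3.787×10^-5/6.974×10^5)
L = 5.27 m

L_max ≈ 5.27 m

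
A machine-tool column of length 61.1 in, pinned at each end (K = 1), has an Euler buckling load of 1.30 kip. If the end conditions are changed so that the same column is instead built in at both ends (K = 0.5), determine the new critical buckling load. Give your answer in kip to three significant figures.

P_cr ≈ 5.20 kip

P_cr ∝ 1/K², so P_cr,new = P_cr,old × (K_old/K_new)² = 1.30 × (1/0.5)²
= 1.30 × 4.000 = 5.20 kip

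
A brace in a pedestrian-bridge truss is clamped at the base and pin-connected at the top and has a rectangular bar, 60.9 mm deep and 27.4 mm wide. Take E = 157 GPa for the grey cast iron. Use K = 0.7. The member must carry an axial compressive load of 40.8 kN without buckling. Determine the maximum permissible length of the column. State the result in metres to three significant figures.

Buckling occurs about the weak axis: I_min = h·b³/12 with b = 27.4 mm (the shorter side).
I_min = 60.9×27.4³/12 = 1.044×10^5 mm⁴
I = 1.044×10^-7 m⁴
At the buckling limit P_cr = P = 4.080×10^4 N
From P_cr = π²EI/(K·L)²:  L = (1/K)·√(π²EI/P_cr) = (1/0.7)·√(π²×1.57×10^11×1.044×10^-7/4.080×10^4)
L = 2.84 m

L_max ≈ 2.84 m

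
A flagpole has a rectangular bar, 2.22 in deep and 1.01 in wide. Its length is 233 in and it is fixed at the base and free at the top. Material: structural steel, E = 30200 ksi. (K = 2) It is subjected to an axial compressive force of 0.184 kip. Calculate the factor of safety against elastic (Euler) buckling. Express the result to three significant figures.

Buckling occurs about the weak axis: I_min = h·b³/12 with b = 1.01 in (the shorter side).
I_min = 2.22×1.01³/12 = 0.1906 in⁴
Effective length L_e = K·L = 2 × 233 = 466.0 in
P_cr = π²EI / L_e² = π² × 30200×10³ × 0.1906 / 466.0² = 261.6 lb
Factor of safety n = P_cr / P = 0.26162 / 0.184 = 1.42

n ≈ 1.42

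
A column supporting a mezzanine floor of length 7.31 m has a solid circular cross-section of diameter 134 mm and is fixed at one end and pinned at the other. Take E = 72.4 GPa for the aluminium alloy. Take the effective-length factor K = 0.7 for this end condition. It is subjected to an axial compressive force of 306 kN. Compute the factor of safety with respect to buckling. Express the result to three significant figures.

I = πd⁴/64 = π×134⁴/64 = 1.583×10^7 mm⁴
I = 1.583×10^7 mm⁴ = 1.583×10^-5 m⁴
Effective length L_e = K·L = 0.7 × 7.31 = 5.117 m
P_cr = π²EI / L_e² = π² × 72.4×10⁹ × 1.583×10^-5 / 5.117² = 4.319×10^5 N
Factor of safety n = P_cr / P = 431.91 / 306 = 1.41

n ≈ 1.41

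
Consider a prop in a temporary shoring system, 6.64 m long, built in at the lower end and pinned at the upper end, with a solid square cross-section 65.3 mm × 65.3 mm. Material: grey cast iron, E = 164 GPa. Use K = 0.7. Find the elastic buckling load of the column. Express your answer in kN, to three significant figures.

I = a⁴/12 = 65.3⁴/12 = 1.515×10^6 mm⁴
I = 1.515×10^6 mm⁴ = 1.515×10^-6 m⁴
Effective length L_e = K·L = 0.7 × 6.64 = 4.648 m
P_cr = π²EI / L_e² = π² × 164×10⁹ × 1.515×10^-6 / 4.648² = 1.135×10^5 N

P_cr ≈ 114 kN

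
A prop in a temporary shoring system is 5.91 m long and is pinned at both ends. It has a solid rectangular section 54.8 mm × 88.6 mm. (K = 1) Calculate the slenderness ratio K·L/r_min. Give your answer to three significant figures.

Buckling occurs about the weak axis: I_min = h·b³/12 with b = 54.8 mm (the shorter side).
I_min = 88.6×54.8³/12 = 1.215×10^6 mm⁴
A = 4.855×10^3 mm²;  r_min = √(I/A) = √(1.215×10^6/4.855×10^3) = 15.82 mm
L_e = K·L = 1 × 5.91 m = 5.910 m = 5910.0 mm
λ = L_e / r_min = 5910.0 / 15.82 = 374

λ ≈ 374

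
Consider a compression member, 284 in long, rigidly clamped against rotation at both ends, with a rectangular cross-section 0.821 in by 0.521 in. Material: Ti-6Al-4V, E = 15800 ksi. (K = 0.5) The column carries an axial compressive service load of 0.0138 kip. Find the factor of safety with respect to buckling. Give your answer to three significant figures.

n ≈ 5.42

Buckling occurs about the weak axis: I_min = h·b³/12 with b = 0.521 in (the shorter side).
I_min = 0.821×0.521³/12 = 9.676×10^-3 in⁴
Effective length L_e = K·L = 0.5 × 284 = 142.0 in
P_cr = π²EI / L_e² = π² × 15800×10³ × 9.676×10^-3 / 142.0² = 74.83 lb
Factor of safety n = P_cr / P = 0.074826 / 0.0138 = 5.42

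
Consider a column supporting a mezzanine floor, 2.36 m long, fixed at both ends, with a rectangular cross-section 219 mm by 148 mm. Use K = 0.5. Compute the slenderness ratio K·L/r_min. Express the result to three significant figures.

For a rectangle r_min = b/√12 = 148/√12 = 42.72 mm
L_e = K·L = 0.5 × 2.36 m = 1.180 m = 1180.0 mm
λ = L_e / r_min = 1180.0 / 42.72 = 27.6

λ ≈ 27.6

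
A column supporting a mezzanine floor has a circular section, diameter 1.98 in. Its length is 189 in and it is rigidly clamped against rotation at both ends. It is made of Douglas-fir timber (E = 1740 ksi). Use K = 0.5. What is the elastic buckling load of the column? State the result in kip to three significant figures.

I = πd⁴/64 = π×1.98⁴/64 = 0.7545 in⁴
Effective length L_e = K·L = 0.5 × 189 = 94.50 in
P_cr = π²EI / L_e² = π² × 1740×10³ × 0.7545 / 94.50² = 1.451×10^3 lb

P_cr ≈ 1.45 kip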